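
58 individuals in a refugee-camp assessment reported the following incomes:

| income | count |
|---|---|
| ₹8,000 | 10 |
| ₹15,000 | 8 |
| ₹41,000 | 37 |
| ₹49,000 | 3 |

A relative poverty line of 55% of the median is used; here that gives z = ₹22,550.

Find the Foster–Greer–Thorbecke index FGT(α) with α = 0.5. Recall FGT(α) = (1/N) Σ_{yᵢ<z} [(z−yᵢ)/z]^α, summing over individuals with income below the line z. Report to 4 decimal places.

Below the line: 10×₹8,000, 8×₹15,000 (q = 18 of N = 58).
Relative gaps: (22550−8000)/22550 = 0.6452 (×10); (22550−15000)/22550 = 0.3348 (×8).
Raised to α = 0.5: 0.80326 (×10); 0.57863 (×8).
Sum = 12.661671; FGT(0.5) = 12.661671 / 58 = 0.2183.

0.2183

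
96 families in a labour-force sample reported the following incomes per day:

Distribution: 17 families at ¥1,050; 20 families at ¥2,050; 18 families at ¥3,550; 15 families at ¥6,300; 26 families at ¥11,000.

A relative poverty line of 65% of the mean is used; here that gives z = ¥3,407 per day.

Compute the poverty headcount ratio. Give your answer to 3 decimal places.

37 of the 96 families have income below ¥3,407.
H = 37/96 = 0.385.

0.385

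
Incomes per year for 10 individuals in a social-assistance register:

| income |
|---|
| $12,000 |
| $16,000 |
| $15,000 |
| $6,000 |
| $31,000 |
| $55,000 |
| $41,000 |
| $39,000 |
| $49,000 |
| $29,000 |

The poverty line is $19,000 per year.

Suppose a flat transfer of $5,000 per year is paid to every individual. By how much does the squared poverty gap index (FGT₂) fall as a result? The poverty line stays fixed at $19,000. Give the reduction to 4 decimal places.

Before: below the line — $6,000, $12,000, $15,000, $16,000; squared poverty gap index (FGT₂) = 0.067313.
After the $5,000 transfer: below the line — $11,000, $17,000; squared poverty gap index (FGT₂) = 0.018837.
Reduction = 0.067313 − 0.018837 = 0.0485.

0.0485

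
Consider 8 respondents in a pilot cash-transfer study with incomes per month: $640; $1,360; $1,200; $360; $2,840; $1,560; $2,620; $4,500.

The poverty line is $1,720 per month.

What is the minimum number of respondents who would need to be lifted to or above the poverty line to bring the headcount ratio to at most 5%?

5

Currently q = 5 of N = 8 are below the line (H = 0.625).
A headcount ratio of at most 5% allows at most ⌊0.05 × 8⌋ = 0 poor respondents.
So at least 5 − 0 = 5 must be lifted.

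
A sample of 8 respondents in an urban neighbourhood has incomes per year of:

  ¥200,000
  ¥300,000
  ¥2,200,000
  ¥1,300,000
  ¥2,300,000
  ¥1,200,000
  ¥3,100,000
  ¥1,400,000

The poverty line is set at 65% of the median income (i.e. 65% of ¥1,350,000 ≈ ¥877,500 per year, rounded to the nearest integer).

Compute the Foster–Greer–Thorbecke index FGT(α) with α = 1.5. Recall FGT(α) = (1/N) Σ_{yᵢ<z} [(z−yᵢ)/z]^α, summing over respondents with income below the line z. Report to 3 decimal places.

0.152

Incomes under z: ¥200,000, ¥300,000 (q = 2 of N = 8).
Gap ratios (z−y)/z: (877500−200000)/877500 = 0.7721; (877500−300000)/877500 = 0.6581.
Raised to α = 1.5: 0.67841; 0.53390.
Sum = 1.212308; FGT(1.5) = 1.212308 / 8 = 0.152.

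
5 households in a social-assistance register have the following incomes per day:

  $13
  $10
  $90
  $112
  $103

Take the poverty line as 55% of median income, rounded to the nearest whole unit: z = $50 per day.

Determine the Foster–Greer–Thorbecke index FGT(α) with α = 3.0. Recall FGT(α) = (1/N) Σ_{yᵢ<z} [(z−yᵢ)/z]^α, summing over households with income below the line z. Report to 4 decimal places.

0.1834

Below z: $10, $13 (q = 2 of N = 5).
Normalized shortfalls: (50−10)/50 = 0.8000; (50−13)/50 = 0.7400.
Raised to α = 3.0: 0.51200; 0.40522.
Sum = 0.917224; FGT(3.0) = 0.917224 / 5 = 0.1834.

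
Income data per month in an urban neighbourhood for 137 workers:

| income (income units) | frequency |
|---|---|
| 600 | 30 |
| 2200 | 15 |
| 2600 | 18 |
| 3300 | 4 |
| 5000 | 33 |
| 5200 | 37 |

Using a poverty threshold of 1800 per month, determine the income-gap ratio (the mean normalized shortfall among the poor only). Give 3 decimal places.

0.667

Poor units: 30×600 (q = 30 of N = 137).
Relative gaps: 0.6667 (×30); sum = 20.000000.
The income-gap ratio divides by q (the poor only): 20.000000 / 30 = 0.667.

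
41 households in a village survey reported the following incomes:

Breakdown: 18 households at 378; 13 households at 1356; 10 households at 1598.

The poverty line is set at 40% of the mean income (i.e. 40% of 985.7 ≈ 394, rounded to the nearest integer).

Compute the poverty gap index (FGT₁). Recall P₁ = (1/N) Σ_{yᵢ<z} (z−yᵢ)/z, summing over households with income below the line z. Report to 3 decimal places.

Below the line: 18×378 (q = 18 of N = 41).
Shortfall ratios: (394−378)/394 = 0.0406 (×18).
Sum of shortfalls = 0.730964; P₁ averages over all N: 0.730964 / 41 = 0.018.

0.018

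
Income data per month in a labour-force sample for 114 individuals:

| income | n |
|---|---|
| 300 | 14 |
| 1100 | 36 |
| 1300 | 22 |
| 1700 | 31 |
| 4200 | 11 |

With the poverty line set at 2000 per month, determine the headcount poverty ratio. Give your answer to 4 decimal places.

0.9035

103 of the 114 individuals have income below 2000.
H = 103/114 = 0.9035.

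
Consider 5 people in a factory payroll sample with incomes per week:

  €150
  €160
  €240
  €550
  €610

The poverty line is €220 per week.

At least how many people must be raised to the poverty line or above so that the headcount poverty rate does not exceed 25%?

1

Currently q = 2 of N = 5 are below the line (H = 0.400).
A headcount ratio of at most 25% allows at most ⌊0.25 × 5⌋ = 1 poor people.
So at least 2 − 1 = 1 must be lifted.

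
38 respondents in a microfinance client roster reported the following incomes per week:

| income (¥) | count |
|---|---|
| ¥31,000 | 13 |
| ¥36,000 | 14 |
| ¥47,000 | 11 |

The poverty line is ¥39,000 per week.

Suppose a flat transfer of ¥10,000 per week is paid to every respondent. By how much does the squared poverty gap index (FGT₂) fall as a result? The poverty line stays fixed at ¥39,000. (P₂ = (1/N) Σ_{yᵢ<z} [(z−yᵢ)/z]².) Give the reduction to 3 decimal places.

0.017

Before: below the line — 13×¥31,000, 14×¥36,000; squared poverty gap index (FGT₂) = 0.01657.
After the ¥10,000 transfer: below the line — none; squared poverty gap index (FGT₂) = 0.00000.
Reduction = 0.01657 − 0.00000 = 0.017.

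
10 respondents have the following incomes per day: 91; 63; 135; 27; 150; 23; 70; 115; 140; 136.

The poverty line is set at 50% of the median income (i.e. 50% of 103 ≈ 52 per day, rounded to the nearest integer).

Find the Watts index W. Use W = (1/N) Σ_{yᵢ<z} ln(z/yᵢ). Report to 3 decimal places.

Incomes under z: 23, 27 (q = 2 of N = 10).
ln(z/y) terms: ln(52/23) = 0.8157; ln(52/27) = 0.6554.
W = 1.471156 / 10 = 0.147.

0.147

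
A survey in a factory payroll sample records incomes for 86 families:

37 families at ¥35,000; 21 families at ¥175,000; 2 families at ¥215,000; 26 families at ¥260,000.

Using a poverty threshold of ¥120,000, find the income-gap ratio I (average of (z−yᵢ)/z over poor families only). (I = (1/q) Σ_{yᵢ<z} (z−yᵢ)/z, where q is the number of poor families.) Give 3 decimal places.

Below the line: 37×¥35,000 (q = 37 of N = 86).
Shortfall ratios (z−y)/z: 0.7083 (×37); sum = 26.208333.
I averages over the q = 37 poor units only: 26.208333 / 37 = 0.708.

0.708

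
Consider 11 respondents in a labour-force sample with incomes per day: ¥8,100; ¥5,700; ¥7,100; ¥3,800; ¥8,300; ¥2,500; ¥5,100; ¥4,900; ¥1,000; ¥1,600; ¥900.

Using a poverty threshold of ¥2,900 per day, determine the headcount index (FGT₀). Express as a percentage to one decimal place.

4 of the 11 respondents have income below ¥2,900.
H = 4/11 = 36.4%.

36.4%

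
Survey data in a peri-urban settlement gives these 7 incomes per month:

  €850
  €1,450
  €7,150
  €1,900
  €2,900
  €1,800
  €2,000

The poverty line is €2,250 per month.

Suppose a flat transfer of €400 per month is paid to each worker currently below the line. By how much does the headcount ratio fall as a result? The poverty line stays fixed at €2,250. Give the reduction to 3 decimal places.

Before: below the line — €850, €1,450, €1,800, €1,900, €2,000; headcount ratio = 0.71429.
After the €400 transfer: below the line — €1,250, €1,850, €2,200; headcount ratio = 0.42857.
Reduction = 0.71429 − 0.42857 = 0.286.

0.286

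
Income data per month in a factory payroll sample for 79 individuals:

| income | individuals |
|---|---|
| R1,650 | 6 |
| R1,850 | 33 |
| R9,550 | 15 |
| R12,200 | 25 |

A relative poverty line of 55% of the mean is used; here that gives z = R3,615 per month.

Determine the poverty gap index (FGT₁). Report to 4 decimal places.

Below the line: 6×R1,650, 33×R1,850 (q = 39 of N = 79).
Gap ratios (z−y)/z: (3615−1650)/3615 = 0.5436 (×6); (3615−1850)/3615 = 0.4882 (×33).
Σ = 19.373444. Dividing by the full population N = 79 gives P₁ = 0.2452.

0.2452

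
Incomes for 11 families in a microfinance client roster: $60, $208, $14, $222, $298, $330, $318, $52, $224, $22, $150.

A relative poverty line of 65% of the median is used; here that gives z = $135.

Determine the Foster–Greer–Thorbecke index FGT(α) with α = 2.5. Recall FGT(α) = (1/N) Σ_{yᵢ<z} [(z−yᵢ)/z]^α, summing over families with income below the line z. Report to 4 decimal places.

0.1753

Below the line: $14, $22, $52, $60 (q = 4 of N = 11).
Gap ratios (z−y)/z: (135−14)/135 = 0.8963; (135−22)/135 = 0.8370; (135−52)/135 = 0.6148; (135−60)/135 = 0.5556.
Raised to α = 2.5: 0.76055; 0.64101; 0.29639; 0.23005.
Sum = 1.927994; FGT(2.5) = 1.927994 / 11 = 0.1753.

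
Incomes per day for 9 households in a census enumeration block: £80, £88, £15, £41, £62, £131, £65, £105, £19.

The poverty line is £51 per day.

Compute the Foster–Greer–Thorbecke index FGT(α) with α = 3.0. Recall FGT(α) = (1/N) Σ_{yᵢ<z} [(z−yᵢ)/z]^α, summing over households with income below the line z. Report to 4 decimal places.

Poor units: £15, £19, £41 (q = 3 of N = 9).
Relative gaps: (51−15)/51 = 0.7059; (51−19)/51 = 0.6275; (51−41)/51 = 0.1961.
Raised to α = 3.0: 0.35172; 0.24702; 0.00754.
Sum = 0.606283; FGT(3.0) = 0.606283 / 9 = 0.0674.

0.0674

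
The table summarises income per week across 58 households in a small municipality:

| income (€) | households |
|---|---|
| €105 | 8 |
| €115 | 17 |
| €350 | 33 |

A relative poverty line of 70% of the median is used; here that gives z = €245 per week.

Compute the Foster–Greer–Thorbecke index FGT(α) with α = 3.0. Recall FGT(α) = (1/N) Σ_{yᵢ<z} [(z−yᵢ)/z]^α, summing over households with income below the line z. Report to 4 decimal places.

Poor units: 8×€105, 17×€115 (q = 25 of N = 58).
Normalized shortfalls: (245−105)/245 = 0.5714 (×8); (245−115)/245 = 0.5306 (×17).
Raised to α = 3.0: 0.18659 (×8); 0.14939 (×17).
Sum = 4.032401; FGT(3.0) = 4.032401 / 58 = 0.0695.

0.0695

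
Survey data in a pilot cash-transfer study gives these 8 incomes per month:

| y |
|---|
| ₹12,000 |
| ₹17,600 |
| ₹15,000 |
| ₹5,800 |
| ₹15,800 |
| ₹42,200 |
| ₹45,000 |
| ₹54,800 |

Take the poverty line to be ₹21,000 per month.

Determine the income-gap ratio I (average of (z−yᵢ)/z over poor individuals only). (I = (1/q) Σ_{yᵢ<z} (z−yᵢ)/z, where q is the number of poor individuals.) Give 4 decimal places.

0.3695

Below the line: ₹5,800, ₹12,000, ₹15,000, ₹15,800, ₹17,600 (q = 5 of N = 8).
Relative gaps: 0.7238, 0.4286, 0.2857, 0.2476, 0.1619; sum = 1.847619.
The income-gap ratio divides by q (the poor only): 1.847619 / 5 = 0.3695.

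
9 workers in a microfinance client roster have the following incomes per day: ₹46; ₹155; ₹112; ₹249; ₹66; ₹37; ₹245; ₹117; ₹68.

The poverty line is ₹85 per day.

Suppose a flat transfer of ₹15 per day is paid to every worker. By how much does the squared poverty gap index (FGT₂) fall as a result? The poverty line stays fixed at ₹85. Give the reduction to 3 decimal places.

Before: below the line — ₹37, ₹46, ₹66, ₹68; squared poverty gap index (FGT₂) = 0.06882.
After the ₹15 transfer: below the line — ₹52, ₹61, ₹81, ₹83; squared poverty gap index (FGT₂) = 0.02591.
Reduction = 0.06882 − 0.02591 = 0.043.

0.043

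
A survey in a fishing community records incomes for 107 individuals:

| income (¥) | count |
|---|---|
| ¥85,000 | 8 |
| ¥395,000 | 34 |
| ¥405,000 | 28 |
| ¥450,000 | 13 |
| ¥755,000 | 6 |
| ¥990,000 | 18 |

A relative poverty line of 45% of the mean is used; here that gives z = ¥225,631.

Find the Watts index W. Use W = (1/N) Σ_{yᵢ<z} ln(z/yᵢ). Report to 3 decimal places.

Poor units: 8×¥85,000 (q = 8 of N = 107).
Log gaps: ln(225631/85000) = 0.9762 (×8).
W = 7.809997 / 107 = 0.073.

0.073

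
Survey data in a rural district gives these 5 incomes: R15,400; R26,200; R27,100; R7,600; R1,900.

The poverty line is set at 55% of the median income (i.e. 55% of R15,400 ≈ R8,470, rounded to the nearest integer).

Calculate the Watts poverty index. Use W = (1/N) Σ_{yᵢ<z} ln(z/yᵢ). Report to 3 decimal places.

0.321

Below the line: R1,900, R7,600 (q = 2 of N = 5).
Log gaps: ln(8470/1900) = 1.4947; ln(8470/7600) = 0.1084.
W = 1.603059 / 5 = 0.321.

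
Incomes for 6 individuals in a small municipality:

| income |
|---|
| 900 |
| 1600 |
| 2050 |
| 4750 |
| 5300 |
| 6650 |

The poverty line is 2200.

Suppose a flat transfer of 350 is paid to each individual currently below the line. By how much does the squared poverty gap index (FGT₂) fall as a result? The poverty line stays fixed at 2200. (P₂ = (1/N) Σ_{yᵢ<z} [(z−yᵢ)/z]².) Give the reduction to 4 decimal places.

Before: below the line — 900, 1600, 2050; squared poverty gap index (FGT₂) = 0.071367.
After the 350 transfer: below the line — 1250, 1950; squared poverty gap index (FGT₂) = 0.033230.
Reduction = 0.071367 − 0.033230 = 0.0381.

0.0381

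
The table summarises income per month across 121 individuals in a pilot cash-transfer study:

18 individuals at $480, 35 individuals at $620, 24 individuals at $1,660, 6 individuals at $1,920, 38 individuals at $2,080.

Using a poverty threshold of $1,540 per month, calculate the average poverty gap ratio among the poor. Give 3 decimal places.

0.628

Below z: 18×$480, 35×$620 (q = 53 of N = 121).
Relative gaps: 0.6883 (×18), 0.5974 (×35); sum = 33.298701.
The income-gap ratio divides by q (the poor only): 33.298701 / 53 = 0.628.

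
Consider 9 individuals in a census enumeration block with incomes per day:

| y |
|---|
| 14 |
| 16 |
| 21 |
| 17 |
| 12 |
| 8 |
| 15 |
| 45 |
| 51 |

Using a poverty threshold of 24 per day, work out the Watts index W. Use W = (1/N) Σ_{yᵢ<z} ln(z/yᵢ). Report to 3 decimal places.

Below the line: 8, 12, 14, 15, 16, 17, 21 (q = 7 of N = 9).
Log shortfalls: ln(24/8) = 1.0986; ln(24/12) = 0.6931; ln(24/14) = 0.5390; ln(24/15) = 0.4700; ln(24/16) = 0.4055; ln(24/17) = 0.3448; ln(24/21) = 0.1335.
W = 3.684597 / 9 = 0.409.

0.409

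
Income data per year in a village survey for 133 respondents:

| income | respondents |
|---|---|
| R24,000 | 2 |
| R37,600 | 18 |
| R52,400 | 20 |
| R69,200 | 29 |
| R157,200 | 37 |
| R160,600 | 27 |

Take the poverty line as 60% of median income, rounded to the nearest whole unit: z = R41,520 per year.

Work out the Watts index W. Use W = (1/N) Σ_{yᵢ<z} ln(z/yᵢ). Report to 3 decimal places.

Poor units: 2×R24,000, 18×R37,600 (q = 20 of N = 133).
Log gaps: ln(41520/24000) = 0.5481 (×2); ln(41520/37600) = 0.0992 (×18).
W = 2.881324 / 133 = 0.022.

0.022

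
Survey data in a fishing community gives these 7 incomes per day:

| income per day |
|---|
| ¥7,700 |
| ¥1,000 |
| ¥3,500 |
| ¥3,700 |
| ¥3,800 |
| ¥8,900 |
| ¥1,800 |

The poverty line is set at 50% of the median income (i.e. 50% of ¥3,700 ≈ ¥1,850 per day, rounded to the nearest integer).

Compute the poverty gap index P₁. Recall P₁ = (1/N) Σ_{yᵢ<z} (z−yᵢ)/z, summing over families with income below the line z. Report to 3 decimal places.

Incomes under z: ¥1,000, ¥1,800 (q = 2 of N = 7).
Normalized shortfalls: (1850−1000)/1850 = 0.4595; (1850−1800)/1850 = 0.0270.
Sum of shortfalls = 0.486486; P₁ averages over all N: 0.486486 / 7 = 0.069.

0.069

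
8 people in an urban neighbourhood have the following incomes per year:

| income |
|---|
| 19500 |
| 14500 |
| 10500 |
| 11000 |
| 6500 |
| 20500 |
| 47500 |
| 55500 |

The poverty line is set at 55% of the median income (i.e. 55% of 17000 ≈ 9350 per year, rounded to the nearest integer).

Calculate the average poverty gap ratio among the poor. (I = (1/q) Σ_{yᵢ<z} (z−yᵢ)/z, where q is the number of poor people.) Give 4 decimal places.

0.3048

Incomes under z: 6500 (q = 1 of N = 8).
Relative gaps: 0.3048; sum = 0.304813.
I averages over the q = 1 poor units only: 0.304813 / 1 = 0.3048.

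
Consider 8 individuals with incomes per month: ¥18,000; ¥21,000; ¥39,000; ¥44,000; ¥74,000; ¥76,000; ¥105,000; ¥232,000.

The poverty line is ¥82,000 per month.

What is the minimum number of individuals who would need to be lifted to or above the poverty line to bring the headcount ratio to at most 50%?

2

6 of the 8 individuals are poor, so H = 6/8 = 0.750.
A headcount ratio of at most 50% allows at most ⌊0.50 × 8⌋ = 4 poor individuals.
So at least 6 − 4 = 2 must be lifted.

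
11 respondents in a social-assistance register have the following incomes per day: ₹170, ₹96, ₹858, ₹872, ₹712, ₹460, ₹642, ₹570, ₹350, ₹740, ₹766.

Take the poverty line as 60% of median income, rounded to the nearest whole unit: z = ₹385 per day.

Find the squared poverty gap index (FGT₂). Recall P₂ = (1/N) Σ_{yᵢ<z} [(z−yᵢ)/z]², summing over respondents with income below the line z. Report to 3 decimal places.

0.080

Poor units: ₹96, ₹170, ₹350 (q = 3 of N = 11).
Relative gaps: (385−96)/385 = 0.7506; (385−170)/385 = 0.5584; (385−350)/385 = 0.0909.
Squared: 0.5635; 0.3119; 0.0083.
Sum = 0.883596; P₂ = 0.883596 / 11 = 0.080.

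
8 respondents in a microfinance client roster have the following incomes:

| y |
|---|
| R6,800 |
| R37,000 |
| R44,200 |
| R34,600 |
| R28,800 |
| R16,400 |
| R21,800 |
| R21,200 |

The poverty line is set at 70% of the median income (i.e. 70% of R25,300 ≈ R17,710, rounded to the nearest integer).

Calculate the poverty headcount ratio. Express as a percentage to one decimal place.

25.0%

2 of the 8 respondents have income below R17,710.
H = 2/8 = 25.0%.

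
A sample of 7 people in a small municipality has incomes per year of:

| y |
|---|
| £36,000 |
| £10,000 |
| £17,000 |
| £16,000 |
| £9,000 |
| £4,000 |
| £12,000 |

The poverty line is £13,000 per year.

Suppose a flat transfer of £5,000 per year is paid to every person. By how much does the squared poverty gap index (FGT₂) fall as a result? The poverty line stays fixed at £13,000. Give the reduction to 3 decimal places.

Before: below the line — £4,000, £9,000, £10,000, £12,000; squared poverty gap index (FGT₂) = 0.09045.
After the £5,000 transfer: below the line — £9,000; squared poverty gap index (FGT₂) = 0.01352.
Reduction = 0.09045 − 0.01352 = 0.077.

0.077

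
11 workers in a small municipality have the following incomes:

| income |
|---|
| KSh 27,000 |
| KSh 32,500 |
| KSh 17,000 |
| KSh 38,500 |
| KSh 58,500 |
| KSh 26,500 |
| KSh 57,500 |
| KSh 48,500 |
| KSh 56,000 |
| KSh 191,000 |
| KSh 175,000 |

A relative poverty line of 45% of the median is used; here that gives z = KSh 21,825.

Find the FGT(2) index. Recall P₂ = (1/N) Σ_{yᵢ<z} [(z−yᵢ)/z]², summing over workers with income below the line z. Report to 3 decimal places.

0.004

Below z: KSh 17,000 (q = 1 of N = 11).
Shortfall ratios: (21825−17000)/21825 = 0.2211.
Squared: 0.0489.
Sum = 0.048875; P₂ = 0.048875 / 11 = 0.004.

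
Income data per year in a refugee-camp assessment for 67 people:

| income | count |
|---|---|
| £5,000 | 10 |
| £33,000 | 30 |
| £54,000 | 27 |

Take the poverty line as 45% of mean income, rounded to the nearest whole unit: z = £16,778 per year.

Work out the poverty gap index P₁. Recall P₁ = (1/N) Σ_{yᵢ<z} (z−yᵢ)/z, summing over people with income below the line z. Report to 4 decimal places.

Poor units: 10×£5,000 (q = 10 of N = 67).
Normalized shortfalls: (16778−5000)/16778 = 0.7020 (×10).
Σ = 7.019907. Dividing by the full population N = 67 gives P₁ = 0.1048.

0.1048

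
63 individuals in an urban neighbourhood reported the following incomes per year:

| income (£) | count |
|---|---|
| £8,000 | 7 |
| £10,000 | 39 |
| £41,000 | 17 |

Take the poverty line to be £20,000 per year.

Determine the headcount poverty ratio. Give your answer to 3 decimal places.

0.730

46 of the 63 individuals have income below £20,000.
H = 46/63 = 0.730.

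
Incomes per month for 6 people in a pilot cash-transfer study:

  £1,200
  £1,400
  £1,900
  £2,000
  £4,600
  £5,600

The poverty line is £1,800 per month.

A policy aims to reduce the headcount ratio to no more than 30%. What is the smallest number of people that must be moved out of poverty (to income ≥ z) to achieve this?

1

Currently q = 2 of N = 6 are below the line (H = 0.333).
A headcount ratio of at most 30% allows at most ⌊0.30 × 6⌋ = 1 poor people.
So at least 2 − 1 = 1 must be lifted.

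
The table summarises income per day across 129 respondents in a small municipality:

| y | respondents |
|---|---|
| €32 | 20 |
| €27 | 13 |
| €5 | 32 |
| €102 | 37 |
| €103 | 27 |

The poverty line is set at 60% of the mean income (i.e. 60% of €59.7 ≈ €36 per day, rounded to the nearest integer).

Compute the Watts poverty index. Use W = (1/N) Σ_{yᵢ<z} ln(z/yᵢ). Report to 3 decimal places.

0.537

Below the line: 32×€5, 13×€27, 20×€32 (q = 65 of N = 129).
ln(z/y) terms: ln(36/5) = 1.9741 (×32); ln(36/27) = 0.2877 (×13); ln(36/32) = 0.1178 (×20).
W = 69.266120 / 129 = 0.537.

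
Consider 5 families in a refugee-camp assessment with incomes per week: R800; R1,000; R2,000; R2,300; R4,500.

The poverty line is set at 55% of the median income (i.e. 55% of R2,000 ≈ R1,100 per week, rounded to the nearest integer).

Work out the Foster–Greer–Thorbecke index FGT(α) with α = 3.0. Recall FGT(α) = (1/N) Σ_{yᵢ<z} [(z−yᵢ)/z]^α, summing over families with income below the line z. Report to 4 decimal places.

Poor units: R800, R1,000 (q = 2 of N = 5).
Gap ratios (z−y)/z: (1100−800)/1100 = 0.2727; (1100−1000)/1100 = 0.0909.
Raised to α = 3.0: 0.02029; 0.00075.
Sum = 0.021037; FGT(3.0) = 0.021037 / 5 = 0.0042.

0.0042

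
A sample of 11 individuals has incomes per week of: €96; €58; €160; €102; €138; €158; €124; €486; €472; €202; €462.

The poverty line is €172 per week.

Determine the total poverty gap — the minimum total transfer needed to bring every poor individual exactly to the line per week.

€368

Incomes under z: €58, €96, €102, €124, €138, €158, €160 (q = 7 of N = 11).
Individual gaps: 172−58 = 114; 172−96 = 76; 172−102 = 70; 172−124 = 48; 172−138 = 34; 172−158 = 14; 172−160 = 12.
Aggregate gap = €368.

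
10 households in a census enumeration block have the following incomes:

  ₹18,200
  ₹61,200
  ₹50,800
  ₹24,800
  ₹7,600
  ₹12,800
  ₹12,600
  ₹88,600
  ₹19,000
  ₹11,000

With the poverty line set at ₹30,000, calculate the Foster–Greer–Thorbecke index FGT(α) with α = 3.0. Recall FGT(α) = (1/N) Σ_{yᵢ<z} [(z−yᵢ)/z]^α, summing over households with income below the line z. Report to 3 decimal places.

0.117

Below z: ₹7,600, ₹11,000, ₹12,600, ₹12,800, ₹18,200, ₹19,000, ₹24,800 (q = 7 of N = 10).
Shortfall ratios: (30000−7600)/30000 = 0.7467; (30000−11000)/30000 = 0.6333; (30000−12600)/30000 = 0.5800; (30000−12800)/30000 = 0.5733; (30000−18200)/30000 = 0.3933; (30000−19000)/30000 = 0.3667; (30000−24800)/30000 = 0.1733.
Raised to α = 3.0: 0.41627; 0.25404; 0.19511; 0.18846; 0.06085; 0.04930; 0.00521.
Sum = 1.169242; FGT(3.0) = 1.169242 / 10 = 0.117.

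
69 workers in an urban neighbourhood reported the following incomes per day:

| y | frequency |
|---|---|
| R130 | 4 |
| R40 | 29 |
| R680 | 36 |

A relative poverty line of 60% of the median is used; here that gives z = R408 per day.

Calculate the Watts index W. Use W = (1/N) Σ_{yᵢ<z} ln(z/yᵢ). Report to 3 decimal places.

1.042

Below the line: 29×R40, 4×R130 (q = 33 of N = 69).
Log shortfalls: ln(408/40) = 2.3224 (×29); ln(408/130) = 1.1437 (×4).
W = 71.924175 / 69 = 1.042.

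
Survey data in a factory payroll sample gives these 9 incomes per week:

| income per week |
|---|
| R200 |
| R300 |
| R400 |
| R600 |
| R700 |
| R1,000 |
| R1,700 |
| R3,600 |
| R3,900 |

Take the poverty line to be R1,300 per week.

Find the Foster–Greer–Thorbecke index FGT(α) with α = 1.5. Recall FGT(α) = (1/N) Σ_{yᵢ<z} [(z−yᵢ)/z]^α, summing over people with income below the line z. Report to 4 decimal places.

Below the line: R200, R300, R400, R600, R700, R1,000 (q = 6 of N = 9).
Relative gaps: (1300−200)/1300 = 0.8462; (1300−300)/1300 = 0.7692; (1300−400)/1300 = 0.6923; (1300−600)/1300 = 0.5385; (1300−700)/1300 = 0.4615; (1300−1000)/1300 = 0.2308.
Raised to α = 1.5: 0.77835; 0.67466; 0.57603; 0.39512; 0.31355; 0.11086.
Sum = 2.848578; FGT(1.5) = 2.848578 / 9 = 0.3165.

0.3165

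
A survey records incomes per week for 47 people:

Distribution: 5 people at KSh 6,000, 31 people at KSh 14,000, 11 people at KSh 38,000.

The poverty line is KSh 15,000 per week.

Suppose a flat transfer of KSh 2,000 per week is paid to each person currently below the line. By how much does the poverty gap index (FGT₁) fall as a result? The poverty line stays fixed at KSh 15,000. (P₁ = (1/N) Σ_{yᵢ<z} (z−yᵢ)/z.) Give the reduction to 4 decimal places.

Before: below the line — 5×KSh 6,000, 31×KSh 14,000; poverty gap index (FGT₁) = 0.107801.
After the KSh 2,000 transfer: below the line — 5×KSh 8,000; poverty gap index (FGT₁) = 0.049645.
Reduction = 0.107801 − 0.049645 = 0.0582.

0.0582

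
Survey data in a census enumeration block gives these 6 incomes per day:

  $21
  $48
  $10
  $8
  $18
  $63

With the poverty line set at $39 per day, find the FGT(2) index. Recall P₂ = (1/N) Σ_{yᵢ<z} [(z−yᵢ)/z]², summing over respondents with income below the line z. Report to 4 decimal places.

0.2813

Poor units: $8, $10, $18, $21 (q = 4 of N = 6).
Relative gaps: (39−8)/39 = 0.7949; (39−10)/39 = 0.7436; (39−18)/39 = 0.5385; (39−21)/39 = 0.4615.
Squared: 0.6318; 0.5529; 0.2899; 0.2130.
Sum = 1.687705; P₂ = 1.687705 / 6 = 0.2813.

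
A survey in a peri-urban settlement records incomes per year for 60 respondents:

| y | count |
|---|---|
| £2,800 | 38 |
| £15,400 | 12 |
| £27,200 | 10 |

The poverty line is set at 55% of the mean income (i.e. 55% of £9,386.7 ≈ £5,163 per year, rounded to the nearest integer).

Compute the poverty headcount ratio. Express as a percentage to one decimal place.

63.3%

38 of the 60 respondents have income below £5,163.
H = 38/60 = 63.3%.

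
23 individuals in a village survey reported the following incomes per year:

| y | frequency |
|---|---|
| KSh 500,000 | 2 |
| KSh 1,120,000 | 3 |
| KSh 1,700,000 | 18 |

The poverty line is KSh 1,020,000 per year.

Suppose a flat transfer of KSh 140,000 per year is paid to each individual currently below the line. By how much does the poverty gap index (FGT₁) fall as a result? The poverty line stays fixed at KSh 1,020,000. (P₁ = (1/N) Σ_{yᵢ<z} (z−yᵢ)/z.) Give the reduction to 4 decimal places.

Before: below the line — 2×KSh 500,000; poverty gap index (FGT₁) = 0.044331.
After the KSh 140,000 transfer: below the line — 2×KSh 640,000; poverty gap index (FGT₁) = 0.032396.
Reduction = 0.044331 − 0.032396 = 0.0119.

0.0119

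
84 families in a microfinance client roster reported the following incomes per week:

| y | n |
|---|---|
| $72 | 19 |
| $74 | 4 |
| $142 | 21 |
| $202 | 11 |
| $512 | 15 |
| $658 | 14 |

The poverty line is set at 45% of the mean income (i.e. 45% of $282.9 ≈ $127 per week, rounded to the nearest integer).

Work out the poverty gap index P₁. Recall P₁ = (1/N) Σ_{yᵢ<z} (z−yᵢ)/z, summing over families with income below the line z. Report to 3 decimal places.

0.118

Incomes under z: 19×$72, 4×$74 (q = 23 of N = 84).
Relative gaps: (127−72)/127 = 0.4331 (×19); (127−74)/127 = 0.4173 (×4).
Sum of shortfalls = 9.897638; P₁ averages over all N: 9.897638 / 84 = 0.118.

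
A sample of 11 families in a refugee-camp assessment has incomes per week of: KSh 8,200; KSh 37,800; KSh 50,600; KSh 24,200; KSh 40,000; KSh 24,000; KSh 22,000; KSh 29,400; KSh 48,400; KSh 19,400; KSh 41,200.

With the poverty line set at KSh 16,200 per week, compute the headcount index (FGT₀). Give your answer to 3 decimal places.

0.091

1 of the 11 families have income below KSh 16,200.
H = 1/11 = 0.091.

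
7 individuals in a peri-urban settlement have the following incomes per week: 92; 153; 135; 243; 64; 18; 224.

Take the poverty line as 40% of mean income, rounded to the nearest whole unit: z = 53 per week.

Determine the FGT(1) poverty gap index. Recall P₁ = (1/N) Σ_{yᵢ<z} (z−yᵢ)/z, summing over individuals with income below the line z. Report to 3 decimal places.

Poor units: 18 (q = 1 of N = 7).
Normalized shortfalls: (53−18)/53 = 0.6604.
Σ = 0.660377. Dividing by the full population N = 7 gives P₁ = 0.094.

0.094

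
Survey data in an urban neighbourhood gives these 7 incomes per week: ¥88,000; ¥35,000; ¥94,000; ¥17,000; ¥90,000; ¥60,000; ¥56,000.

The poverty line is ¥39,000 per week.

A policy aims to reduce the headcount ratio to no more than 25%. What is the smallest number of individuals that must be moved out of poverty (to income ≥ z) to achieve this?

1

Currently q = 2 of N = 7 are below the line (H = 0.286).
A headcount ratio of at most 25% allows at most ⌊0.25 × 7⌋ = 1 poor individuals.
So at least 2 − 1 = 1 must be lifted.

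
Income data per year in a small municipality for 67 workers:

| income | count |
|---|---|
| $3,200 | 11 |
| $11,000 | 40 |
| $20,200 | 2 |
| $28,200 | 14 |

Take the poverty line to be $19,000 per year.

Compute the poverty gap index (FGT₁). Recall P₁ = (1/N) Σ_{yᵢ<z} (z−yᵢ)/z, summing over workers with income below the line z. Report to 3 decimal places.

0.388

Incomes under z: 11×$3,200, 40×$11,000 (q = 51 of N = 67).
Shortfall ratios: (19000−3200)/19000 = 0.8316 (×11); (19000−11000)/19000 = 0.4211 (×40).
Σ = 25.989474. Dividing by the full population N = 67 gives P₁ = 0.388.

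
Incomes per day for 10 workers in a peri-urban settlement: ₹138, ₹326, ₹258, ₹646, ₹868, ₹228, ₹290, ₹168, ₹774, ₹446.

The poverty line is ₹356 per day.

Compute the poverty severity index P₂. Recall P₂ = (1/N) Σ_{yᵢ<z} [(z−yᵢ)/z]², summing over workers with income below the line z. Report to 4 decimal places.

0.0900

Below z: ₹138, ₹168, ₹228, ₹258, ₹290, ₹326 (q = 6 of N = 10).
Relative gaps: (356−138)/356 = 0.6124; (356−168)/356 = 0.5281; (356−228)/356 = 0.3596; (356−258)/356 = 0.2753; (356−290)/356 = 0.1854; (356−326)/356 = 0.0843.
Squared: 0.3750; 0.2789; 0.1293; 0.0758; 0.0344; 0.0071.
Sum = 0.900391; P₂ = 0.900391 / 10 = 0.0900.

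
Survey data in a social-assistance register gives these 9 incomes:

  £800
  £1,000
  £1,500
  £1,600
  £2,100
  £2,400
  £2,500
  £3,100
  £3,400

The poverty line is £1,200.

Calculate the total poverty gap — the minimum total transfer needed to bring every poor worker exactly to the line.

£600

Poor units: £800, £1,000 (q = 2 of N = 9).
Individual gaps: 1200−800 = 400; 1200−1000 = 200.
Aggregate gap = £600.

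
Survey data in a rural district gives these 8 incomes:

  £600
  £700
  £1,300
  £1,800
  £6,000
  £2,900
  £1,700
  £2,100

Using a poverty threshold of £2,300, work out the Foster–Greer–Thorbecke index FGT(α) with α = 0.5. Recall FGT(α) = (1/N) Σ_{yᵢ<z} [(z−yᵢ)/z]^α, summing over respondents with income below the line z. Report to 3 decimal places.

0.453

Below the line: £600, £700, £1,300, £1,700, £1,800, £2,100 (q = 6 of N = 8).
Gap ratios (z−y)/z: (2300−600)/2300 = 0.7391; (2300−700)/2300 = 0.6957; (2300−1300)/2300 = 0.4348; (2300−1700)/2300 = 0.2609; (2300−1800)/2300 = 0.2174; (2300−2100)/2300 = 0.0870.
Raised to α = 0.5: 0.85973; 0.83406; 0.65938; 0.51075; 0.46625; 0.29488.
Sum = 3.625055; FGT(0.5) = 3.625055 / 8 = 0.453.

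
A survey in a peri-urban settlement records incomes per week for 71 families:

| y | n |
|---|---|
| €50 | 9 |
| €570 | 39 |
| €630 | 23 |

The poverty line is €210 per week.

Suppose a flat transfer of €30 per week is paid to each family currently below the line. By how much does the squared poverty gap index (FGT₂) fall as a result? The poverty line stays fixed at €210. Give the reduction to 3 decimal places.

Before: below the line — 9×€50; squared poverty gap index (FGT₂) = 0.07358.
After the €30 transfer: below the line — 9×€80; squared poverty gap index (FGT₂) = 0.04858.
Reduction = 0.07358 − 0.04858 = 0.025.

0.025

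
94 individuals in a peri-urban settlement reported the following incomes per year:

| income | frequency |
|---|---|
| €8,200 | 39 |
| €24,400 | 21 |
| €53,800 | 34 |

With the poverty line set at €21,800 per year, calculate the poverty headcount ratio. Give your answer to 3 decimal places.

39 of the 94 individuals have income below €21,800.
H = 39/94 = 0.415.

0.415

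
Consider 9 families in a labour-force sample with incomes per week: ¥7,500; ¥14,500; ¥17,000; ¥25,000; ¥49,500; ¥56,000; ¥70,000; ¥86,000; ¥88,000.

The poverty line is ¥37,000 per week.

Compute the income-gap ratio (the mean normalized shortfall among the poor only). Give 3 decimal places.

Below z: ¥7,500, ¥14,500, ¥17,000, ¥25,000 (q = 4 of N = 9).
Relative gaps: 0.7973, 0.6081, 0.5405, 0.3243; sum = 2.270270.
The income-gap ratio divides by q (the poor only): 2.270270 / 4 = 0.568.

0.568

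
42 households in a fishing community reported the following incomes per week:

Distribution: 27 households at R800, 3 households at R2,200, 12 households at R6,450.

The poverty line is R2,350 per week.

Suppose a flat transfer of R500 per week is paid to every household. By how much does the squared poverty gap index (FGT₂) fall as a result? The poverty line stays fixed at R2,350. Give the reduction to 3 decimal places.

0.152

Before: below the line — 27×R800, 3×R2,200; squared poverty gap index (FGT₂) = 0.27996.
After the R500 transfer: below the line — 27×R1,300; squared poverty gap index (FGT₂) = 0.12834.
Reduction = 0.27996 − 0.12834 = 0.152.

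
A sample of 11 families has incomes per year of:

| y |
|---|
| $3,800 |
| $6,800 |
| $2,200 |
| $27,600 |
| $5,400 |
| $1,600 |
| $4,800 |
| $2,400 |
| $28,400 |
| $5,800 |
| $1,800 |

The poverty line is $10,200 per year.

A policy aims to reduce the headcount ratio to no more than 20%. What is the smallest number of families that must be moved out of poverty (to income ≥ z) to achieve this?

Currently q = 9 of N = 11 are below the line (H = 0.818).
A headcount ratio of at most 20% allows at most ⌊0.20 × 11⌋ = 2 poor families.
So at least 9 − 2 = 7 must be lifted.

7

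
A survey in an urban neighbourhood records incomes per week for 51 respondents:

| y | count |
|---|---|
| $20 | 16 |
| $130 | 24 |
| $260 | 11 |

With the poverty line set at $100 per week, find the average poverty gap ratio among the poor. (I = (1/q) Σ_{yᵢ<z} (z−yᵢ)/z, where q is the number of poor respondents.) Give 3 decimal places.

Below z: 16×$20 (q = 16 of N = 51).
Relative gaps: 0.8000 (×16); sum = 12.800000.
I averages over the q = 16 poor units only: 12.800000 / 16 = 0.800.

0.800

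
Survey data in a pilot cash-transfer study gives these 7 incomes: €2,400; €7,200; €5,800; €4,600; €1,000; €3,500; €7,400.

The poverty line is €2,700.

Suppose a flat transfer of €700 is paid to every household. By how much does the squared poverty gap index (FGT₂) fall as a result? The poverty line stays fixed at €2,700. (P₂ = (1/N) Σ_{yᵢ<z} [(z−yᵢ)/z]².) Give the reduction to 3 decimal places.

0.039

Before: below the line — €1,000, €2,400; squared poverty gap index (FGT₂) = 0.05840.
After the €700 transfer: below the line — €1,700; squared poverty gap index (FGT₂) = 0.01960.
Reduction = 0.05840 − 0.01960 = 0.039.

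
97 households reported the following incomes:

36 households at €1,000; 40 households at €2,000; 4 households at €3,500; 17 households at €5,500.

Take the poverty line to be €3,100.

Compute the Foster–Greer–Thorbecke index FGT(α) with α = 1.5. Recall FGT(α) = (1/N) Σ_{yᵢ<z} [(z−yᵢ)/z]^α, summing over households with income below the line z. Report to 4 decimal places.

Below z: 36×€1,000, 40×€2,000 (q = 76 of N = 97).
Relative gaps: (3100−1000)/3100 = 0.6774 (×36); (3100−2000)/3100 = 0.3548 (×40).
Raised to α = 1.5: 0.55755 (×36); 0.21137 (×40).
Sum = 28.526780; FGT(1.5) = 28.526780 / 97 = 0.2941.

0.2941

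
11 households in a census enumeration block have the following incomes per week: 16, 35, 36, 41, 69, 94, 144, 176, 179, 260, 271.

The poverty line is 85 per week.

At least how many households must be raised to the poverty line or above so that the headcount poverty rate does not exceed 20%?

3

Currently q = 5 of N = 11 are below the line (H = 0.455).
A headcount ratio of at most 20% allows at most ⌊0.20 × 11⌋ = 2 poor households.
So at least 5 − 2 = 3 must be lifted.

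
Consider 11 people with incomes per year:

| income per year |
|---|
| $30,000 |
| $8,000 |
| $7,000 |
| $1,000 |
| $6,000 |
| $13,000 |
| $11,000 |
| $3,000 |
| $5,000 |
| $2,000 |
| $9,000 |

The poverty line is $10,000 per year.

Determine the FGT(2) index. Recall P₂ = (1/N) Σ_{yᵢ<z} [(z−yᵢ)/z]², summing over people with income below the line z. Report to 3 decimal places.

0.226

Below z: $1,000, $2,000, $3,000, $5,000, $6,000, $7,000, $8,000, $9,000 (q = 8 of N = 11).
Relative gaps: (10000−1000)/10000 = 0.9000; (10000−2000)/10000 = 0.8000; (10000−3000)/10000 = 0.7000; (10000−5000)/10000 = 0.5000; (10000−6000)/10000 = 0.4000; (10000−7000)/10000 = 0.3000; (10000−8000)/10000 = 0.2000; (10000−9000)/10000 = 0.1000.
Squared: 0.8100; 0.6400; 0.4900; 0.2500; 0.1600; 0.0900; 0.0400; 0.0100.
Sum = 2.490000; P₂ = 2.490000 / 11 = 0.226.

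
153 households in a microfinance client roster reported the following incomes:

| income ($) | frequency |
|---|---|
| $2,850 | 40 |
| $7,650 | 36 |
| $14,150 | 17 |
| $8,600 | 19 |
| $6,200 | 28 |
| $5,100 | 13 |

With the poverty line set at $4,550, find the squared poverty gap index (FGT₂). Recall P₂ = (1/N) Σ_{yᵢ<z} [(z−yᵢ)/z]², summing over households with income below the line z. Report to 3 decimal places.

Below the line: 40×$2,850 (q = 40 of N = 153).
Gap ratios (z−y)/z: (4550−2850)/4550 = 0.3736 (×40).
Squared: 0.1396 (×40).
Sum = 5.583867; P₂ = 5.583867 / 153 = 0.036.

0.036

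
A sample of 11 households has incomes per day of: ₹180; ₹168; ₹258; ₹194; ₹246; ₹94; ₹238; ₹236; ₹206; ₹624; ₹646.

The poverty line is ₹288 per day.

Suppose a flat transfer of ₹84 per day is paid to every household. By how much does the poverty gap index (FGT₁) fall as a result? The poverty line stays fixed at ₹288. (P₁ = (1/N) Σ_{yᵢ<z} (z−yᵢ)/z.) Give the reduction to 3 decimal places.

0.187

Before: below the line — ₹94, ₹168, ₹180, ₹194, ₹206, ₹236, ₹238, ₹246, ₹258; poverty gap index (FGT₁) = 0.24369.
After the ₹84 transfer: below the line — ₹178, ₹252, ₹264, ₹278; poverty gap index (FGT₁) = 0.05682.
Reduction = 0.24369 − 0.05682 = 0.187.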